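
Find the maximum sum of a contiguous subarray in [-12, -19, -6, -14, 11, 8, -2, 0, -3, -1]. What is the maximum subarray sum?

Using Kadane's algorithm on [-12, -19, -6, -14, 11, 8, -2, 0, -3, -1]:

Scanning through the array:
Position 1 (value -19): max_ending_here = -19, max_so_far = -12
Position 2 (value -6): max_ending_here = -6, max_so_far = -6
Position 3 (value -14): max_ending_here = -14, max_so_far = -6
Position 4 (value 11): max_ending_here = 11, max_so_far = 11
Position 5 (value 8): max_ending_here = 19, max_so_far = 19
Position 6 (value -2): max_ending_here = 17, max_so_far = 19
Position 7 (value 0): max_ending_here = 17, max_so_far = 19
Position 8 (value -3): max_ending_here = 14, max_so_far = 19
Position 9 (value -1): max_ending_here = 13, max_so_far = 19

Maximum subarray: [11, 8]
Maximum sum: 19

The maximum subarray is [11, 8] with sum 19. This subarray runs from index 4 to index 5.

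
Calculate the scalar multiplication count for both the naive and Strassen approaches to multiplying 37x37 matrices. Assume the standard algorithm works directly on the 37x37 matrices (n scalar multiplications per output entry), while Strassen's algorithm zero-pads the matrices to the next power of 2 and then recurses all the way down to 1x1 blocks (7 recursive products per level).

Matrix multiplication for 37x37 matrices:

Strassen's algorithm requires power-of-2 dimensions. Pad 37x37 to 64x64 (next power of 2).

Standard algorithm: 37^3 = 50653 multiplications
Strassen's algorithm: 7^(log2(64)) = 7^6 = 117649 multiplications
Difference: 50653 - 117649 = -66996 (Strassen uses MORE here due to padding overhead — for small or just-over-power-of-2 n, padding can outweigh the per-level savings)

Standard: 50653 multiplications (37^3). Strassen: 117649 multiplications (7^6, after padding to 64x64). Strassen reduces 8 recursive multiplications to 7 at each level.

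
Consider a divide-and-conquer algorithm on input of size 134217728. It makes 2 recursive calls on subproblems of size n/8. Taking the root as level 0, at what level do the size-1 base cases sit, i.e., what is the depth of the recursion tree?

For divide and conquer with division factor 8:

Problem sizes at each level:
Level 0: 134217728
Level 1: 16777216
Level 2: 2097152
Level 3: 262144
Level 4: 32768
Level 5: 4096
Level 6: 512
Level 7: 64
Level 8: 8
Level 9: 1

The root is level 0 and the size-1 base case is level 9 (the tree spans levels 0 through 9, i.e. 10 levels counting the root), so the depth is the number of divisions: log_8(134217728) = 9

The recursion tree depth is log_8(134217728) = 9. At each level, the problem size is divided by 8, so it takes 9 divisions to reduce to a base case of size 1. The algorithm makes 2 recursive calls at each level.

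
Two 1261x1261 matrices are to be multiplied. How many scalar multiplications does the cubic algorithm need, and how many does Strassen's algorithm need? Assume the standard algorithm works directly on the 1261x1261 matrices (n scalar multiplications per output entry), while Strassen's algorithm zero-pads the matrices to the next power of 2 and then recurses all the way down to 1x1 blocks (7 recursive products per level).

Matrix multiplication for 1261x1261 matrices:

Strassen's algorithm requires power-of-2 dimensions. Pad 1261x1261 to 2048x2048 (next power of 2).

Standard algorithm: 1261^3 = 2005142581 multiplications
Strassen's algorithm: 7^(log2(2048)) = 7^11 = 1977326743 multiplications
Savings: 2005142581 - 1977326743 = 27815838 multiplications

Standard: 2005142581 multiplications (1261^3). Strassen: 1977326743 multiplications (7^11, after padding to 2048x2048). Strassen reduces 8 recursive multiplications to 7 at each level.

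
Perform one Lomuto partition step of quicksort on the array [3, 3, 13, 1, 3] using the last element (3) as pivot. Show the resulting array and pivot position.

Lomuto partition with pivot = 3:

Initial array: [3, 3, 13, 1, 3]

arr[0]=3 <= 3: swap with position 0, array becomes [3, 3, 13, 1, 3]
arr[1]=3 <= 3: swap with position 1, array becomes [3, 3, 13, 1, 3]
arr[2]=13 > 3: no swap
arr[3]=1 <= 3: swap with position 2, array becomes [3, 3, 1, 13, 3]

Place pivot at position 3: [3, 3, 1, 3, 13]
Pivot position: 3

After partitioning with pivot 3, the array becomes [3, 3, 1, 3, 13]. The pivot is placed at index 3. All elements to the left of the pivot are <= 3, and all elements to the right are > 3.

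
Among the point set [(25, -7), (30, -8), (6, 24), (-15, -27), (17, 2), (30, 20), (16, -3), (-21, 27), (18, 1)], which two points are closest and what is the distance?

Computing all pairwise distances among 9 points:

d((25, -7), (30, -8)) = 5.099
d((25, -7), (6, 24)) = 36.3593
d((25, -7), (-15, -27)) = 44.7214
d((25, -7), (17, 2)) = 12.0416
d((25, -7), (30, 20)) = 27.4591
d((25, -7), (16, -3)) = 9.8489
d((25, -7), (-21, 27)) = 57.2014
d((25, -7), (18, 1)) = 10.6301
d((30, -8), (6, 24)) = 40.0
d((30, -8), (-15, -27)) = 48.8467
d((30, -8), (17, 2)) = 16.4012
d((30, -8), (30, 20)) = 28.0
d((30, -8), (16, -3)) = 14.8661
d((30, -8), (-21, 27)) = 61.8547
d((30, -8), (18, 1)) = 15.0
d((6, 24), (-15, -27)) = 55.1543
d((6, 24), (17, 2)) = 24.5967
d((6, 24), (30, 20)) = 24.3311
d((6, 24), (16, -3)) = 28.7924
d((6, 24), (-21, 27)) = 27.1662
d((6, 24), (18, 1)) = 25.9422
d((-15, -27), (17, 2)) = 43.1856
d((-15, -27), (30, 20)) = 65.0692
d((-15, -27), (16, -3)) = 39.2046
d((-15, -27), (-21, 27)) = 54.3323
d((-15, -27), (18, 1)) = 43.2782
d((17, 2), (30, 20)) = 22.2036
d((17, 2), (16, -3)) = 5.099
d((17, 2), (-21, 27)) = 45.4863
d((17, 2), (18, 1)) = 1.4142 <-- minimum
d((30, 20), (16, -3)) = 26.9258
d((30, 20), (-21, 27)) = 51.4782
d((30, 20), (18, 1)) = 22.4722
d((16, -3), (-21, 27)) = 47.634
d((16, -3), (18, 1)) = 4.4721
d((-21, 27), (18, 1)) = 46.8722

Closest pair: (17, 2) and (18, 1) with distance 1.4142

The closest pair is (17, 2) and (18, 1) with Euclidean distance 1.4142. For 9 points, brute-force pairwise comparison is shown above. For large n, the divide-and-conquer algorithm (sort by x, recurse on halves, check the dividing strip) achieves O(n log n).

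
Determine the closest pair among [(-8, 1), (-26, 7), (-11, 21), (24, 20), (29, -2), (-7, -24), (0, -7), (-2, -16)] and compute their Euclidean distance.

Computing all pairwise distances among 8 points:

d((-8, 1), (-26, 7)) = 18.9737
d((-8, 1), (-11, 21)) = 20.2237
d((-8, 1), (24, 20)) = 37.2156
d((-8, 1), (29, -2)) = 37.1214
d((-8, 1), (-7, -24)) = 25.02
d((-8, 1), (0, -7)) = 11.3137
d((-8, 1), (-2, -16)) = 18.0278
d((-26, 7), (-11, 21)) = 20.5183
d((-26, 7), (24, 20)) = 51.6624
d((-26, 7), (29, -2)) = 55.7315
d((-26, 7), (-7, -24)) = 36.3593
d((-26, 7), (0, -7)) = 29.5296
d((-26, 7), (-2, -16)) = 33.2415
d((-11, 21), (24, 20)) = 35.0143
d((-11, 21), (29, -2)) = 46.1411
d((-11, 21), (-7, -24)) = 45.1774
d((-11, 21), (0, -7)) = 30.0832
d((-11, 21), (-2, -16)) = 38.0789
d((24, 20), (29, -2)) = 22.561
d((24, 20), (-7, -24)) = 53.8238
d((24, 20), (0, -7)) = 36.1248
d((24, 20), (-2, -16)) = 44.4072
d((29, -2), (-7, -24)) = 42.19
d((29, -2), (0, -7)) = 29.4279
d((29, -2), (-2, -16)) = 34.0147
d((-7, -24), (0, -7)) = 18.3848
d((-7, -24), (-2, -16)) = 9.434
d((0, -7), (-2, -16)) = 9.2195 <-- minimum

Closest pair: (0, -7) and (-2, -16) with distance 9.2195

The closest pair is (0, -7) and (-2, -16) with Euclidean distance 9.2195. For 8 points, brute-force pairwise comparison is shown above. For large n, the divide-and-conquer algorithm (sort by x, recurse on halves, check the dividing strip) achieves O(n log n).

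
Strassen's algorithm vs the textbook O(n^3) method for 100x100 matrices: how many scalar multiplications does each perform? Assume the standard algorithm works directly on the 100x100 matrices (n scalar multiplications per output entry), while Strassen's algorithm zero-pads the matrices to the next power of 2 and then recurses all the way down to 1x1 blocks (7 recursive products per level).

Matrix multiplication for 100x100 matrices:

Strassen's algorithm requires power-of-2 dimensions. Pad 100x100 to 128x128 (next power of 2).

Standard algorithm: 100^3 = 1000000 multiplications
Strassen's algorithm: 7^(log2(128)) = 7^7 = 823543 multiplications
Savings: 1000000 - 823543 = 176457 multiplications

Standard: 1000000 multiplications (100^3). Strassen: 823543 multiplications (7^7, after padding to 128x128). Strassen reduces 8 recursive multiplications to 7 at each level.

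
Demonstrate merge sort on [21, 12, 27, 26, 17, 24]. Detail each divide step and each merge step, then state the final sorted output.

Merge sort trace:

Split: [21, 12, 27, 26, 17, 24] -> [21, 12, 27] and [26, 17, 24]
  Split: [21, 12, 27] -> [21] and [12, 27]
    Split: [12, 27] -> [12] and [27]
    Merge: [12] + [27] -> [12, 27]
  Merge: [21] + [12, 27] -> [12, 21, 27]
  Split: [26, 17, 24] -> [26] and [17, 24]
    Split: [17, 24] -> [17] and [24]
    Merge: [17] + [24] -> [17, 24]
  Merge: [26] + [17, 24] -> [17, 24, 26]
Merge: [12, 21, 27] + [17, 24, 26] -> [12, 17, 21, 24, 26, 27]

Final sorted array: [12, 17, 21, 24, 26, 27]

The merge sort proceeds by recursively splitting the array and merging sorted halves.
After all merges, the sorted array is [12, 17, 21, 24, 26, 27].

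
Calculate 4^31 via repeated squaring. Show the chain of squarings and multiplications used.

Computing 4^31 by squaring (build up from 4^1; each line after the first costs one multiplication):

4^1 = 4
4^2 = (4^1)^2 = 4^2 = 16
4^3 = 4 * 4^2 = 4 * 16 = 64
4^6 = (4^3)^2 = 64^2 = 4096
4^7 = 4 * 4^6 = 4 * 4096 = 16384
4^14 = (4^7)^2 = 16384^2 = 268435456
4^15 = 4 * 4^14 = 4 * 268435456 = 1073741824
4^30 = (4^15)^2 = 1073741824^2 = 1152921504606846976
4^31 = 4 * 4^30 = 4 * 1152921504606846976 = 4611686018427387904

Result: 4611686018427387904
Multiplications needed: 8 (8 lines after 4^1)

4^31 = 4611686018427387904. Using exponentiation by squaring, this requires 8 multiplications. The key idea: if the exponent is even, square the half-power; if odd, multiply by the base once.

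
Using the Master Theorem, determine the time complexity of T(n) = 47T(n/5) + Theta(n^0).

Master Theorem for T(n) = 47T(n/5) + O(n^0):

a = 47, b = 5, c = 0
log_b(a) = log_5(47) = 2.3922

Case 1: c = 0 < log_5(47) = 2.3922
T(n) = O(n^(log_5 47))

For T(n) = 47T(n/5) + O(n^0): log_5(47) = 2.3922. This is Case 1 of the Master Theorem (c < log_b(a), work dominated by leaves), giving O(n^(log_5 47)).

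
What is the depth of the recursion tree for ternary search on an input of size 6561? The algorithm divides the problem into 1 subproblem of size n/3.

For divide and conquer with division factor 3:

Problem sizes at each level:
Level 0: 6561
Level 1: 2187
Level 2: 729
Level 3: 243
Level 4: 81
Level 5: 27
Level 6: 9
Level 7: 3
Level 8: 1

The root is level 0 and the size-1 base case is level 8 (the tree spans levels 0 through 8, i.e. 9 levels counting the root), so the depth is the number of divisions: log_3(6561) = 8

The recursion tree depth is log_3(6561) = 8. At each level, the problem size is divided by 3, so it takes 8 divisions to reduce to a base case of size 1. The algorithm makes 1 recursive call at each level.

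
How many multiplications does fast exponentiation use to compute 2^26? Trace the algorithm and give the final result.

Computing 2^26 by squaring (build up from 2^1; each line after the first costs one multiplication):

2^1 = 2
2^2 = (2^1)^2 = 2^2 = 4
2^3 = 2 * 2^2 = 2 * 4 = 8
2^6 = (2^3)^2 = 8^2 = 64
2^12 = (2^6)^2 = 64^2 = 4096
2^13 = 2 * 2^12 = 2 * 4096 = 8192
2^26 = (2^13)^2 = 8192^2 = 67108864

Result: 67108864
Multiplications needed: 6 (6 lines after 2^1)

2^26 = 67108864. Using exponentiation by squaring, this requires 6 multiplications. The key idea: if the exponent is even, square the half-power; if odd, multiply by the base once.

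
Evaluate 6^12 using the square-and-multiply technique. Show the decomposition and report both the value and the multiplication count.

Computing 6^12 by squaring (build up from 6^1; each line after the first costs one multiplication):

6^1 = 6
6^2 = (6^1)^2 = 6^2 = 36
6^3 = 6 * 6^2 = 6 * 36 = 216
6^6 = (6^3)^2 = 216^2 = 46656
6^12 = (6^6)^2 = 46656^2 = 2176782336

Result: 2176782336
Multiplications needed: 4 (4 lines after 6^1)

6^12 = 2176782336. Using exponentiation by squaring, this requires 4 multiplications. The key idea: if the exponent is even, square the half-power; if odd, multiply by the base once.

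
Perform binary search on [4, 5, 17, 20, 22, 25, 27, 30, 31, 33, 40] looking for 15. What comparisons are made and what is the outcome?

Binary search for 15 in [4, 5, 17, 20, 22, 25, 27, 30, 31, 33, 40]:

lo=0, hi=10, mid=5, arr[mid]=25 -> 25 > 15, search left half
lo=0, hi=4, mid=2, arr[mid]=17 -> 17 > 15, search left half
lo=0, hi=1, mid=0, arr[mid]=4 -> 4 < 15, search right half
lo=1, hi=1, mid=1, arr[mid]=5 -> 5 < 15, search right half
lo=2 > hi=1, target 15 not found

Binary search determines that 15 is not in the array after 4 comparisons. The search space was exhausted without finding the target.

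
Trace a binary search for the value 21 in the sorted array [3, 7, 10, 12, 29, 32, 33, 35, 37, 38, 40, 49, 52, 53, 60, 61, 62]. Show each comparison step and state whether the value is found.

Binary search for 21 in [3, 7, 10, 12, 29, 32, 33, 35, 37, 38, 40, 49, 52, 53, 60, 61, 62]:

lo=0, hi=16, mid=8, arr[mid]=37 -> 37 > 21, search left half
lo=0, hi=7, mid=3, arr[mid]=12 -> 12 < 21, search right half
lo=4, hi=7, mid=5, arr[mid]=32 -> 32 > 21, search left half
lo=4, hi=4, mid=4, arr[mid]=29 -> 29 > 21, search left half
lo=4 > hi=3, target 21 not found

Binary search determines that 21 is not in the array after 4 comparisons. The search space was exhausted without finding the target.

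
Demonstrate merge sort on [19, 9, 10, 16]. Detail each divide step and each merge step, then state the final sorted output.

Merge sort trace:

Split: [19, 9, 10, 16] -> [19, 9] and [10, 16]
  Split: [19, 9] -> [19] and [9]
  Merge: [19] + [9] -> [9, 19]
  Split: [10, 16] -> [10] and [16]
  Merge: [10] + [16] -> [10, 16]
Merge: [9, 19] + [10, 16] -> [9, 10, 16, 19]

Final sorted array: [9, 10, 16, 19]

The merge sort proceeds by recursively splitting the array and merging sorted halves.
After all merges, the sorted array is [9, 10, 16, 19].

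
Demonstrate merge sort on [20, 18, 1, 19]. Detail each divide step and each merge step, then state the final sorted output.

Merge sort trace:

Split: [20, 18, 1, 19] -> [20, 18] and [1, 19]
  Split: [20, 18] -> [20] and [18]
  Merge: [20] + [18] -> [18, 20]
  Split: [1, 19] -> [1] and [19]
  Merge: [1] + [19] -> [1, 19]
Merge: [18, 20] + [1, 19] -> [1, 18, 19, 20]

Final sorted array: [1, 18, 19, 20]

The merge sort proceeds by recursively splitting the array and merging sorted halves.
After all merges, the sorted array is [1, 18, 19, 20].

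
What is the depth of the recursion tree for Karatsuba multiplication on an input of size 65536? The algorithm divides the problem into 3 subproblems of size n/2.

For divide and conquer with division factor 2:

Problem sizes at each level:
Level 0: 65536
Level 1: 32768
Level 2: 16384
Level 3: 8192
Level 4: 4096
Level 5: 2048
Level 6: 1024
Level 7: 512
Level 8: 256
Level 9: 128
Level 10: 64
Level 11: 32
Level 12: 16
Level 13: 8
Level 14: 4
Level 15: 2
Level 16: 1

The root is level 0 and the size-1 base case is level 16 (the tree spans levels 0 through 16, i.e. 17 levels counting the root), so the depth is the number of divisions: log_2(65536) = 16

The recursion tree depth is log_2(65536) = 16. At each level, the problem size is divided by 2, so it takes 16 divisions to reduce to a base case of size 1. The algorithm makes 3 recursive calls at each level.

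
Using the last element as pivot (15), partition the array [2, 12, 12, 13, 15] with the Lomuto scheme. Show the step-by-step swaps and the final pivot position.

Lomuto partition with pivot = 15:

Initial array: [2, 12, 12, 13, 15]

arr[0]=2 <= 15: swap with position 0, array becomes [2, 12, 12, 13, 15]
arr[1]=12 <= 15: swap with position 1, array becomes [2, 12, 12, 13, 15]
arr[2]=12 <= 15: swap with position 2, array becomes [2, 12, 12, 13, 15]
arr[3]=13 <= 15: swap with position 3, array becomes [2, 12, 12, 13, 15]

Place pivot at position 4: [2, 12, 12, 13, 15]
Pivot position: 4

After partitioning with pivot 15, the array becomes [2, 12, 12, 13, 15]. The pivot is placed at index 4. All elements to the left of the pivot are <= 15, and all elements to the right are > 15.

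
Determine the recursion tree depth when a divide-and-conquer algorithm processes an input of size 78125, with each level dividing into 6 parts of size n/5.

For divide and conquer with division factor 5:

Problem sizes at each level:
Level 0: 78125
Level 1: 15625
Level 2: 3125
Level 3: 625
Level 4: 125
Level 5: 25
Level 6: 5
Level 7: 1

The root is level 0 and the size-1 base case is level 7 (the tree spans levels 0 through 7, i.e. 8 levels counting the root), so the depth is the number of divisions: log_5(78125) = 7

The recursion tree depth is log_5(78125) = 7. At each level, the problem size is divided by 5, so it takes 7 divisions to reduce to a base case of size 1. The algorithm makes 6 recursive calls at each level.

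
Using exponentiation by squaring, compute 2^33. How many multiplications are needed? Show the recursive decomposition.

Computing 2^33 by squaring (build up from 2^1; each line after the first costs one multiplication):

2^1 = 2
2^2 = (2^1)^2 = 2^2 = 4
2^4 = (2^2)^2 = 4^2 = 16
2^8 = (2^4)^2 = 16^2 = 256
2^16 = (2^8)^2 = 256^2 = 65536
2^32 = (2^16)^2 = 65536^2 = 4294967296
2^33 = 2 * 2^32 = 2 * 4294967296 = 8589934592

Result: 8589934592
Multiplications needed: 6 (6 lines after 2^1)

2^33 = 8589934592. Using exponentiation by squaring, this requires 6 multiplications. The key idea: if the exponent is even, square the half-power; if odd, multiply by the base once.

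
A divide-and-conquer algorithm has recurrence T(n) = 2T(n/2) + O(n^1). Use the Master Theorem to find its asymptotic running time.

Master Theorem for T(n) = 2T(n/2) + O(n^1):

a = 2, b = 2, c = 1
log_b(a) = log_2(2) = 1.0000

Case 2: c = 1 = log_2(2) = 1.0000
T(n) = O(n^1 log n) = O(n log n)

For T(n) = 2T(n/2) + O(n^1): log_2(2) = 1.0000. This is Case 2 of the Master Theorem (c = log_b(a), equal work at all levels), giving O(n log n).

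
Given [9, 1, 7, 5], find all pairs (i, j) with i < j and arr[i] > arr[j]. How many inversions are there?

Finding inversions in [9, 1, 7, 5]:

(0, 1): arr[0]=9 > arr[1]=1
(0, 2): arr[0]=9 > arr[2]=7
(0, 3): arr[0]=9 > arr[3]=5
(2, 3): arr[2]=7 > arr[3]=5

Total inversions: 4

The array has 4 inversion(s): (0,1), (0,2), (0,3), (2,3). Each pair (i,j) satisfies i < j and arr[i] > arr[j].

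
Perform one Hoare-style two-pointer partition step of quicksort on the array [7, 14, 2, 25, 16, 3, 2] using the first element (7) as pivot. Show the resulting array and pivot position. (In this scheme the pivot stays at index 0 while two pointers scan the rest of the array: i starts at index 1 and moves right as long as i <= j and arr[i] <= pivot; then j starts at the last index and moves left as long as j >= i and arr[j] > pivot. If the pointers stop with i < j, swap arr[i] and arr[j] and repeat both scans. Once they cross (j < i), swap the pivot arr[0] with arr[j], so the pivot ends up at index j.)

Hoare-style two-pointer partition with pivot = 7:

Initial array: [7, 14, 2, 25, 16, 3, 2]

Pointers start at i = 1, j = 6.
i stops at index 1 (arr[1]=14 > 7), j stops at index 6 (arr[6]=2 <= 7): swap arr[1] and arr[6], array becomes [7, 2, 2, 25, 16, 3, 14]
i stops at index 3 (arr[3]=25 > 7), j stops at index 5 (arr[5]=3 <= 7): swap arr[3] and arr[5], array becomes [7, 2, 2, 3, 16, 25, 14]
i ends at 4, j ends at 3: the pointers have crossed (j < i), so scanning stops.

Swap pivot arr[0] with arr[3] to place pivot at position 3: [3, 2, 2, 7, 16, 25, 14]
Pivot position: 3

After partitioning with pivot 7, the array becomes [3, 2, 2, 7, 16, 25, 14]. The pivot is placed at index 3. All elements to the left of the pivot are <= 7, and all elements to the right are > 7.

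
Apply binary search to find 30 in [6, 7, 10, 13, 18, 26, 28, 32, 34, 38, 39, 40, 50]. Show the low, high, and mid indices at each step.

Binary search for 30 in [6, 7, 10, 13, 18, 26, 28, 32, 34, 38, 39, 40, 50]:

lo=0, hi=12, mid=6, arr[mid]=28 -> 28 < 30, search right half
lo=7, hi=12, mid=9, arr[mid]=38 -> 38 > 30, search left half
lo=7, hi=8, mid=7, arr[mid]=32 -> 32 > 30, search left half
lo=7 > hi=6, target 30 not found

Binary search determines that 30 is not in the array after 3 comparisons. The search space was exhausted without finding the target.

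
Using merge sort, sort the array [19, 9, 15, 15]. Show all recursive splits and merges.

Merge sort trace:

Split: [19, 9, 15, 15] -> [19, 9] and [15, 15]
  Split: [19, 9] -> [19] and [9]
  Merge: [19] + [9] -> [9, 19]
  Split: [15, 15] -> [15] and [15]
  Merge: [15] + [15] -> [15, 15]
Merge: [9, 19] + [15, 15] -> [9, 15, 15, 19]

Final sorted array: [9, 15, 15, 19]

The merge sort proceeds by recursively splitting the array and merging sorted halves.
After all merges, the sorted array is [9, 15, 15, 19].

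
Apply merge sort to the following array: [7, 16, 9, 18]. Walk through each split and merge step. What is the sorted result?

Merge sort trace:

Split: [7, 16, 9, 18] -> [7, 16] and [9, 18]
  Split: [7, 16] -> [7] and [16]
  Merge: [7] + [16] -> [7, 16]
  Split: [9, 18] -> [9] and [18]
  Merge: [9] + [18] -> [9, 18]
Merge: [7, 16] + [9, 18] -> [7, 9, 16, 18]

Final sorted array: [7, 9, 16, 18]

The merge sort proceeds by recursively splitting the array and merging sorted halves.
After all merges, the sorted array is [7, 9, 16, 18].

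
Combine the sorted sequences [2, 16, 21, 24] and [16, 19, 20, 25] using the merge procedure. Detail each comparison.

Merging process:

Compare 2 vs 16: take 2 from left. Merged: [2]
Compare 16 vs 16: take 16 from left. Merged: [2, 16]
Compare 21 vs 16: take 16 from right. Merged: [2, 16, 16]
Compare 21 vs 19: take 19 from right. Merged: [2, 16, 16, 19]
Compare 21 vs 20: take 20 from right. Merged: [2, 16, 16, 19, 20]
Compare 21 vs 25: take 21 from left. Merged: [2, 16, 16, 19, 20, 21]
Compare 24 vs 25: take 24 from left. Merged: [2, 16, 16, 19, 20, 21, 24]
Append remaining from right: [25]. Merged: [2, 16, 16, 19, 20, 21, 24, 25]

Final merged array: [2, 16, 16, 19, 20, 21, 24, 25]
Total comparisons: 7

The merged array is [2, 16, 16, 19, 20, 21, 24, 25], requiring 7 comparisons. The merge step runs in O(n) time where n is the total number of elements.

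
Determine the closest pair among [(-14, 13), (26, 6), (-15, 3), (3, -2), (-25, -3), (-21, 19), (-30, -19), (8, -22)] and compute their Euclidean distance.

Computing all pairwise distances among 8 points:

d((-14, 13), (26, 6)) = 40.6079
d((-14, 13), (-15, 3)) = 10.0499
d((-14, 13), (3, -2)) = 22.6716
d((-14, 13), (-25, -3)) = 19.4165
d((-14, 13), (-21, 19)) = 9.2195 <-- minimum
d((-14, 13), (-30, -19)) = 35.7771
d((-14, 13), (8, -22)) = 41.3401
d((26, 6), (-15, 3)) = 41.1096
d((26, 6), (3, -2)) = 24.3516
d((26, 6), (-25, -3)) = 51.788
d((26, 6), (-21, 19)) = 48.7647
d((26, 6), (-30, -19)) = 61.327
d((26, 6), (8, -22)) = 33.2866
d((-15, 3), (3, -2)) = 18.6815
d((-15, 3), (-25, -3)) = 11.6619
d((-15, 3), (-21, 19)) = 17.088
d((-15, 3), (-30, -19)) = 26.6271
d((-15, 3), (8, -22)) = 33.9706
d((3, -2), (-25, -3)) = 28.0179
d((3, -2), (-21, 19)) = 31.8904
d((3, -2), (-30, -19)) = 37.1214
d((3, -2), (8, -22)) = 20.6155
d((-25, -3), (-21, 19)) = 22.3607
d((-25, -3), (-30, -19)) = 16.7631
d((-25, -3), (8, -22)) = 38.0789
d((-21, 19), (-30, -19)) = 39.0512
d((-21, 19), (8, -22)) = 50.2195
d((-30, -19), (8, -22)) = 38.1182

Closest pair: (-14, 13) and (-21, 19) with distance 9.2195

The closest pair is (-14, 13) and (-21, 19) with Euclidean distance 9.2195. For 8 points, brute-force pairwise comparison is shown above. For large n, the divide-and-conquer algorithm (sort by x, recurse on halves, check the dividing strip) achieves O(n log n).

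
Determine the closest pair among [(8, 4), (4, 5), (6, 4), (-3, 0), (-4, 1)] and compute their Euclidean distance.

Computing all pairwise distances among 5 points:

d((8, 4), (4, 5)) = 4.1231
d((8, 4), (6, 4)) = 2.0
d((8, 4), (-3, 0)) = 11.7047
d((8, 4), (-4, 1)) = 12.3693
d((4, 5), (6, 4)) = 2.2361
d((4, 5), (-3, 0)) = 8.6023
d((4, 5), (-4, 1)) = 8.9443
d((6, 4), (-3, 0)) = 9.8489
d((6, 4), (-4, 1)) = 10.4403
d((-3, 0), (-4, 1)) = 1.4142 <-- minimum

Closest pair: (-3, 0) and (-4, 1) with distance 1.4142

The closest pair is (-3, 0) and (-4, 1) with Euclidean distance 1.4142. For 5 points, brute-force pairwise comparison is shown above. For large n, the divide-and-conquer algorithm (sort by x, recurse on halves, check the dividing strip) achieves O(n log n).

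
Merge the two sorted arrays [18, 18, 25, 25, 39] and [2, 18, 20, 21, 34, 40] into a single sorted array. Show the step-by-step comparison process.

Merging process:

Compare 18 vs 2: take 2 from right. Merged: [2]
Compare 18 vs 18: take 18 from left. Merged: [2, 18]
Compare 18 vs 18: take 18 from left. Merged: [2, 18, 18]
Compare 25 vs 18: take 18 from right. Merged: [2, 18, 18, 18]
Compare 25 vs 20: take 20 from right. Merged: [2, 18, 18, 18, 20]
Compare 25 vs 21: take 21 from right. Merged: [2, 18, 18, 18, 20, 21]
Compare 25 vs 34: take 25 from left. Merged: [2, 18, 18, 18, 20, 21, 25]
Compare 25 vs 34: take 25 from left. Merged: [2, 18, 18, 18, 20, 21, 25, 25]
Compare 39 vs 34: take 34 from right. Merged: [2, 18, 18, 18, 20, 21, 25, 25, 34]
Compare 39 vs 40: take 39 from left. Merged: [2, 18, 18, 18, 20, 21, 25, 25, 34, 39]
Append remaining from right: [40]. Merged: [2, 18, 18, 18, 20, 21, 25, 25, 34, 39, 40]

Final merged array: [2, 18, 18, 18, 20, 21, 25, 25, 34, 39, 40]
Total comparisons: 10

The merged array is [2, 18, 18, 18, 20, 21, 25, 25, 34, 39, 40], requiring 10 comparisons. The merge step runs in O(n) time where n is the total number of elements.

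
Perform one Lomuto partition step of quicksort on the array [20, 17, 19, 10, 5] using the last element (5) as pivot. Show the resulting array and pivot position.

Lomuto partition with pivot = 5:

Initial array: [20, 17, 19, 10, 5]

arr[0]=20 > 5: no swap
arr[1]=17 > 5: no swap
arr[2]=19 > 5: no swap
arr[3]=10 > 5: no swap

Place pivot at position 0: [5, 17, 19, 10, 20]
Pivot position: 0

After partitioning with pivot 5, the array becomes [5, 17, 19, 10, 20]. The pivot is placed at index 0. All elements to the left of the pivot are <= 5, and all elements to the right are > 5.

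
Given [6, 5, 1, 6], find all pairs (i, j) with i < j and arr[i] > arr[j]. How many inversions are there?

Finding inversions in [6, 5, 1, 6]:

(0, 1): arr[0]=6 > arr[1]=5
(0, 2): arr[0]=6 > arr[2]=1
(1, 2): arr[1]=5 > arr[2]=1

Total inversions: 3

The array has 3 inversion(s): (0,1), (0,2), (1,2). Each pair (i,j) satisfies i < j and arr[i] > arr[j].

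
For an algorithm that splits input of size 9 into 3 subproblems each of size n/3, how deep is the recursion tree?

For divide and conquer with division factor 3:

Problem sizes at each level:
Level 0: 9
Level 1: 3
Level 2: 1

The root is level 0 and the size-1 base case is level 2 (the tree spans levels 0 through 2, i.e. 3 levels counting the root), so the depth is the number of divisions: log_3(9) = 2

The recursion tree depth is log_3(9) = 2. At each level, the problem size is divided by 3, so it takes 2 divisions to reduce to a base case of size 1. The algorithm makes 3 recursive calls at each level.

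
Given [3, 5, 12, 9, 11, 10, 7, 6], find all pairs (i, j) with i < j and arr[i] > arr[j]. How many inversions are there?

Finding inversions in [3, 5, 12, 9, 11, 10, 7, 6]:

(2, 3): arr[2]=12 > arr[3]=9
(2, 4): arr[2]=12 > arr[4]=11
(2, 5): arr[2]=12 > arr[5]=10
(2, 6): arr[2]=12 > arr[6]=7
(2, 7): arr[2]=12 > arr[7]=6
(3, 6): arr[3]=9 > arr[6]=7
(3, 7): arr[3]=9 > arr[7]=6
(4, 5): arr[4]=11 > arr[5]=10
(4, 6): arr[4]=11 > arr[6]=7
(4, 7): arr[4]=11 > arr[7]=6
(5, 6): arr[5]=10 > arr[6]=7
(5, 7): arr[5]=10 > arr[7]=6
(6, 7): arr[6]=7 > arr[7]=6

Total inversions: 13

The array has 13 inversion(s): (2,3), (2,4), (2,5), (2,6), (2,7), (3,6), (3,7), (4,5), (4,6), (4,7), (5,6), (5,7), (6,7). Each pair (i,j) satisfies i < j and arr[i] > arr[j].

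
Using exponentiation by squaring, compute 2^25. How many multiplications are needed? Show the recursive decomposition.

Computing 2^25 by squaring (build up from 2^1; each line after the first costs one multiplication):

2^1 = 2
2^2 = (2^1)^2 = 2^2 = 4
2^3 = 2 * 2^2 = 2 * 4 = 8
2^6 = (2^3)^2 = 8^2 = 64
2^12 = (2^6)^2 = 64^2 = 4096
2^24 = (2^12)^2 = 4096^2 = 16777216
2^25 = 2 * 2^24 = 2 * 16777216 = 33554432

Result: 33554432
Multiplications needed: 6 (6 lines after 2^1)

2^25 = 33554432. Using exponentiation by squaring, this requires 6 multiplications. The key idea: if the exponent is even, square the half-power; if odd, multiply by the base once.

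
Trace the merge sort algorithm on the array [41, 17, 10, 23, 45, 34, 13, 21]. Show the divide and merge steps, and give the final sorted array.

Merge sort trace:

Split: [41, 17, 10, 23, 45, 34, 13, 21] -> [41, 17, 10, 23] and [45, 34, 13, 21]
  Split: [41, 17, 10, 23] -> [41, 17] and [10, 23]
    Split: [41, 17] -> [41] and [17]
    Merge: [41] + [17] -> [17, 41]
    Split: [10, 23] -> [10] and [23]
    Merge: [10] + [23] -> [10, 23]
  Merge: [17, 41] + [10, 23] -> [10, 17, 23, 41]
  Split: [45, 34, 13, 21] -> [45, 34] and [13, 21]
    Split: [45, 34] -> [45] and [34]
    Merge: [45] + [34] -> [34, 45]
    Split: [13, 21] -> [13] and [21]
    Merge: [13] + [21] -> [13, 21]
  Merge: [34, 45] + [13, 21] -> [13, 21, 34, 45]
Merge: [10, 17, 23, 41] + [13, 21, 34, 45] -> [10, 13, 17, 21, 23, 34, 41, 45]

Final sorted array: [10, 13, 17, 21, 23, 34, 41, 45]

The merge sort proceeds by recursively splitting the array and merging sorted halves.
After all merges, the sorted array is [10, 13, 17, 21, 23, 34, 41, 45].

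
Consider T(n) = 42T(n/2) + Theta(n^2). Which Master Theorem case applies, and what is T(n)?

Master Theorem for T(n) = 42T(n/2) + O(n^2):

a = 42, b = 2, c = 2
log_b(a) = log_2(42) = 5.3923

Case 1: c = 2 < log_2(42) = 5.3923
T(n) = O(n^(log_2 42))

For T(n) = 42T(n/2) + O(n^2): log_2(42) = 5.3923. This is Case 1 of the Master Theorem (c < log_b(a), work dominated by leaves), giving O(n^(log_2 42)).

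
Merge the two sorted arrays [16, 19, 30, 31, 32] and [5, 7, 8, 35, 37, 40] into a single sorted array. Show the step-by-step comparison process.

Merging process:

Compare 16 vs 5: take 5 from right. Merged: [5]
Compare 16 vs 7: take 7 from right. Merged: [5, 7]
Compare 16 vs 8: take 8 from right. Merged: [5, 7, 8]
Compare 16 vs 35: take 16 from left. Merged: [5, 7, 8, 16]
Compare 19 vs 35: take 19 from left. Merged: [5, 7, 8, 16, 19]
Compare 30 vs 35: take 30 from left. Merged: [5, 7, 8, 16, 19, 30]
Compare 31 vs 35: take 31 from left. Merged: [5, 7, 8, 16, 19, 30, 31]
Compare 32 vs 35: take 32 from left. Merged: [5, 7, 8, 16, 19, 30, 31, 32]
Append remaining from right: [35, 37, 40]. Merged: [5, 7, 8, 16, 19, 30, 31, 32, 35, 37, 40]

Final merged array: [5, 7, 8, 16, 19, 30, 31, 32, 35, 37, 40]
Total comparisons: 8

The merged array is [5, 7, 8, 16, 19, 30, 31, 32, 35, 37, 40], requiring 8 comparisons. The merge step runs in O(n) time where n is the total number of elements.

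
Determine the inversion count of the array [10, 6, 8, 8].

Finding inversions in [10, 6, 8, 8]:

(0, 1): arr[0]=10 > arr[1]=6
(0, 2): arr[0]=10 > arr[2]=8
(0, 3): arr[0]=10 > arr[3]=8

Total inversions: 3

The array has 3 inversion(s): (0,1), (0,2), (0,3). Each pair (i,j) satisfies i < j and arr[i] > arr[j].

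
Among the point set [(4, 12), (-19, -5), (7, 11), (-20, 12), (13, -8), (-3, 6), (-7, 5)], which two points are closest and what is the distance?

Computing all pairwise distances among 7 points:

d((4, 12), (-19, -5)) = 28.6007
d((4, 12), (7, 11)) = 3.1623 <-- minimum
d((4, 12), (-20, 12)) = 24.0
d((4, 12), (13, -8)) = 21.9317
d((4, 12), (-3, 6)) = 9.2195
d((4, 12), (-7, 5)) = 13.0384
d((-19, -5), (7, 11)) = 30.5287
d((-19, -5), (-20, 12)) = 17.0294
d((-19, -5), (13, -8)) = 32.1403
d((-19, -5), (-3, 6)) = 19.4165
d((-19, -5), (-7, 5)) = 15.6205
d((7, 11), (-20, 12)) = 27.0185
d((7, 11), (13, -8)) = 19.9249
d((7, 11), (-3, 6)) = 11.1803
d((7, 11), (-7, 5)) = 15.2315
d((-20, 12), (13, -8)) = 38.5876
d((-20, 12), (-3, 6)) = 18.0278
d((-20, 12), (-7, 5)) = 14.7648
d((13, -8), (-3, 6)) = 21.2603
d((13, -8), (-7, 5)) = 23.8537
d((-3, 6), (-7, 5)) = 4.1231

Closest pair: (4, 12) and (7, 11) with distance 3.1623

The closest pair is (4, 12) and (7, 11) with Euclidean distance 3.1623. For 7 points, brute-force pairwise comparison is shown above. For large n, the divide-and-conquer algorithm (sort by x, recurse on halves, check the dividing strip) achieves O(n log n).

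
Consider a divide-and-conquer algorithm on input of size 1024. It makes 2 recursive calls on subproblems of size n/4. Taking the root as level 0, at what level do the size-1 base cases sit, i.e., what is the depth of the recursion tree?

For divide and conquer with division factor 4:

Problem sizes at each level:
Level 0: 1024
Level 1: 256
Level 2: 64
Level 3: 16
Level 4: 4
Level 5: 1

The root is level 0 and the size-1 base case is level 5 (the tree spans levels 0 through 5, i.e. 6 levels counting the root), so the depth is the number of divisions: log_4(1024) = 5

The recursion tree depth is log_4(1024) = 5. At each level, the problem size is divided by 4, so it takes 5 divisions to reduce to a base case of size 1. The algorithm makes 2 recursive calls at each level.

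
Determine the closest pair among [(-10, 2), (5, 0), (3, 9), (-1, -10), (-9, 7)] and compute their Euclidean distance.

Computing all pairwise distances among 5 points:

d((-10, 2), (5, 0)) = 15.1327
d((-10, 2), (3, 9)) = 14.7648
d((-10, 2), (-1, -10)) = 15.0
d((-10, 2), (-9, 7)) = 5.099 <-- minimum
d((5, 0), (3, 9)) = 9.2195
d((5, 0), (-1, -10)) = 11.6619
d((5, 0), (-9, 7)) = 15.6525
d((3, 9), (-1, -10)) = 19.4165
d((3, 9), (-9, 7)) = 12.1655
d((-1, -10), (-9, 7)) = 18.7883

Closest pair: (-10, 2) and (-9, 7) with distance 5.099

The closest pair is (-10, 2) and (-9, 7) with Euclidean distance 5.099. For 5 points, brute-force pairwise comparison is shown above. For large n, the divide-and-conquer algorithm (sort by x, recurse on halves, check the dividing strip) achieves O(n log n).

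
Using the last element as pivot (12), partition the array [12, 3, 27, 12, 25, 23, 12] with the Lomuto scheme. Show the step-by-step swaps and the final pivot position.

Lomuto partition with pivot = 12:

Initial array: [12, 3, 27, 12, 25, 23, 12]

arr[0]=12 <= 12: swap with position 0, array becomes [12, 3, 27, 12, 25, 23, 12]
arr[1]=3 <= 12: swap with position 1, array becomes [12, 3, 27, 12, 25, 23, 12]
arr[2]=27 > 12: no swap
arr[3]=12 <= 12: swap with position 2, array becomes [12, 3, 12, 27, 25, 23, 12]
arr[4]=25 > 12: no swap
arr[5]=23 > 12: no swap

Place pivot at position 3: [12, 3, 12, 12, 25, 23, 27]
Pivot position: 3

After partitioning with pivot 12, the array becomes [12, 3, 12, 12, 25, 23, 27]. The pivot is placed at index 3. All elements to the left of the pivot are <= 12, and all elements to the right are > 12.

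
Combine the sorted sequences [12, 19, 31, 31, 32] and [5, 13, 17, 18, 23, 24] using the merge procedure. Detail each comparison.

Merging process:

Compare 12 vs 5: take 5 from right. Merged: [5]
Compare 12 vs 13: take 12 from left. Merged: [5, 12]
Compare 19 vs 13: take 13 from right. Merged: [5, 12, 13]
Compare 19 vs 17: take 17 from right. Merged: [5, 12, 13, 17]
Compare 19 vs 18: take 18 from right. Merged: [5, 12, 13, 17, 18]
Compare 19 vs 23: take 19 from left. Merged: [5, 12, 13, 17, 18, 19]
Compare 31 vs 23: take 23 from right. Merged: [5, 12, 13, 17, 18, 19, 23]
Compare 31 vs 24: take 24 from right. Merged: [5, 12, 13, 17, 18, 19, 23, 24]
Append remaining from left: [31, 31, 32]. Merged: [5, 12, 13, 17, 18, 19, 23, 24, 31, 31, 32]

Final merged array: [5, 12, 13, 17, 18, 19, 23, 24, 31, 31, 32]
Total comparisons: 8

The merged array is [5, 12, 13, 17, 18, 19, 23, 24, 31, 31, 32], requiring 8 comparisons. The merge step runs in O(n) time where n is the total number of elements.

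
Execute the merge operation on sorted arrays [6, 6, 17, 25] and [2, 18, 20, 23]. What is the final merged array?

Merging process:

Compare 6 vs 2: take 2 from right. Merged: [2]
Compare 6 vs 18: take 6 from left. Merged: [2, 6]
Compare 6 vs 18: take 6 from left. Merged: [2, 6, 6]
Compare 17 vs 18: take 17 from left. Merged: [2, 6, 6, 17]
Compare 25 vs 18: take 18 from right. Merged: [2, 6, 6, 17, 18]
Compare 25 vs 20: take 20 from right. Merged: [2, 6, 6, 17, 18, 20]
Compare 25 vs 23: take 23 from right. Merged: [2, 6, 6, 17, 18, 20, 23]
Append remaining from left: [25]. Merged: [2, 6, 6, 17, 18, 20, 23, 25]

Final merged array: [2, 6, 6, 17, 18, 20, 23, 25]
Total comparisons: 7

The merged array is [2, 6, 6, 17, 18, 20, 23, 25], requiring 7 comparisons. The merge step runs in O(n) time where n is the total number of elements.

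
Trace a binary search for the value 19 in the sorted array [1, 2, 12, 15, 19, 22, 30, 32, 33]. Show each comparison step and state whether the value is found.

Binary search for 19 in [1, 2, 12, 15, 19, 22, 30, 32, 33]:

lo=0, hi=8, mid=4, arr[mid]=19 -> Found target at index 4!

Binary search finds 19 at index 4 after 1 comparisons. The search repeatedly halves the search space by comparing with the middle element.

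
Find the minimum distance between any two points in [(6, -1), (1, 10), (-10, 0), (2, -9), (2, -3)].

Computing all pairwise distances among 5 points:

d((6, -1), (1, 10)) = 12.083
d((6, -1), (-10, 0)) = 16.0312
d((6, -1), (2, -9)) = 8.9443
d((6, -1), (2, -3)) = 4.4721 <-- minimum
d((1, 10), (-10, 0)) = 14.8661
d((1, 10), (2, -9)) = 19.0263
d((1, 10), (2, -3)) = 13.0384
d((-10, 0), (2, -9)) = 15.0
d((-10, 0), (2, -3)) = 12.3693
d((2, -9), (2, -3)) = 6.0

Closest pair: (6, -1) and (2, -3) with distance 4.4721

The closest pair is (6, -1) and (2, -3) with Euclidean distance 4.4721. For 5 points, brute-force pairwise comparison is shown above. For large n, the divide-and-conquer algorithm (sort by x, recurse on halves, check the dividing strip) achieves O(n log n).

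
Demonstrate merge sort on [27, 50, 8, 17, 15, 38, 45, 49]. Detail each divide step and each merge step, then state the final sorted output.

Merge sort trace:

Split: [27, 50, 8, 17, 15, 38, 45, 49] -> [27, 50, 8, 17] and [15, 38, 45, 49]
  Split: [27, 50, 8, 17] -> [27, 50] and [8, 17]
    Split: [27, 50] -> [27] and [50]
    Merge: [27] + [50] -> [27, 50]
    Split: [8, 17] -> [8] and [17]
    Merge: [8] + [17] -> [8, 17]
  Merge: [27, 50] + [8, 17] -> [8, 17, 27, 50]
  Split: [15, 38, 45, 49] -> [15, 38] and [45, 49]
    Split: [15, 38] -> [15] and [38]
    Merge: [15] + [38] -> [15, 38]
    Split: [45, 49] -> [45] and [49]
    Merge: [45] + [49] -> [45, 49]
  Merge: [15, 38] + [45, 49] -> [15, 38, 45, 49]
Merge: [8, 17, 27, 50] + [15, 38, 45, 49] -> [8, 15, 17, 27, 38, 45, 49, 50]

Final sorted array: [8, 15, 17, 27, 38, 45, 49, 50]

The merge sort proceeds by recursively splitting the array and merging sorted halves.
After all merges, the sorted array is [8, 15, 17, 27, 38, 45, 49, 50].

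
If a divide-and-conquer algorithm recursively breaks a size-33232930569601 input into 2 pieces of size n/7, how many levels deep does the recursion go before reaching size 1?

For divide and conquer with division factor 7:

Problem sizes at each level:
Level 0: 33232930569601
Level 1: 4747561509943
Level 2: 678223072849
Level 3: 96889010407
Level 4: 13841287201
Level 5: 1977326743
Level 6: 282475249
Level 7: 40353607
Level 8: 5764801
Level 9: 823543
Level 10: 117649
Level 11: 16807
Level 12: 2401
Level 13: 343
Level 14: 49
Level 15: 7
Level 16: 1

The root is level 0 and the size-1 base case is level 16 (the tree spans levels 0 through 16, i.e. 17 levels counting the root), so the depth is the number of divisions: log_7(33232930569601) = 16

The recursion tree depth is log_7(33232930569601) = 16. At each level, the problem size is divided by 7, so it takes 16 divisions to reduce to a base case of size 1. The algorithm makes 2 recursive calls at each level.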